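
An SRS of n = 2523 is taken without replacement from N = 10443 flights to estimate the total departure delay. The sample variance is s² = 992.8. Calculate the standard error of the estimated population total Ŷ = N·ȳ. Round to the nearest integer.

5705

Var(Ŷ) = N²·Var(ȳ) = N²·(1 − n/N)·s²/n.
f = 2523/10443 = 0.24159724; Var(ȳ) = 0.75840276·992.8/2523 = 0.29843133.
Var(Ŷ) = 10443² · 0.29843133 = 3.2545801 × 10^7.
SE(Ŷ) = √(3.2545801 × 10^7) = 5705.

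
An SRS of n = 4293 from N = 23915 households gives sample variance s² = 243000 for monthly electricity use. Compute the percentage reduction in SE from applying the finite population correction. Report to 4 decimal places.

f = n/N = 4293/23915 = 0.17951077.
SE_no-fpc = √(s²/n) = 7.5235479; SE_fpc = √((1−f)s²/n) = 6.8148945.
Ratio = √(1−f) = 0.90580861. Reduction = 100·(1 − 0.90580861) = 9.4191%.

9.4191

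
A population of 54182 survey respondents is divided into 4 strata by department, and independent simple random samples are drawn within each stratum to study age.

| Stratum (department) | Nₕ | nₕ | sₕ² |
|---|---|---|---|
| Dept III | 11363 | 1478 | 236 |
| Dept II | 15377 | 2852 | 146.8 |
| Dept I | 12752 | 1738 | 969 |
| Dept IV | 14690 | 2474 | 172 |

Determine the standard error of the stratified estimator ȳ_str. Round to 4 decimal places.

Var(ȳ_str) = Σₕ Wₕ²(1 − fₕ)sₕ²/nₕ with Wₕ = Nₕ/N, N = 54182.
Dept III: Wₕ = 0.20971909; term = 0.20971909²·(1 − 0.13007128)·236/1478 = 0.0061093807.
Dept II: Wₕ = 0.28380274; term = 0.28380274²·(1 − 0.18547181)·146.8/2852 = 0.0033768815.
Dept I: Wₕ = 0.23535491; term = 0.23535491²·(1 − 0.13629235)·969/1738 = 0.026673949.
Dept IV: Wₕ = 0.27112325; term = 0.27112325²·(1 − 0.16841389)·172/2474 = 0.0042498099.
Sum = 0.040410021.
SE = √(0.040410021) = 0.2010.

0.2010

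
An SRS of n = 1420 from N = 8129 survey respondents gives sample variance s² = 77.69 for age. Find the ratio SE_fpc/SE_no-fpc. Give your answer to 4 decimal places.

0.9085

f = n/N = 1420/8129 = 0.17468323.
SE_no-fpc = √(s²/n) = 0.2339044; SE_fpc = √((1−f)s²/n) = 0.212495.
Ratio = √(1−f) = 0.90846946.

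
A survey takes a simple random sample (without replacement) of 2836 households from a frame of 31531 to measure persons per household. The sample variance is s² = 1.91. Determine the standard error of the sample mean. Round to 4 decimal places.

0.0248

Under SRS without replacement, Var(ȳ) = (1 − f)·s²/n with f = n/N = 2836/31531 = 0.08994323.
Var(ȳ) = (1 − 0.08994323)·1.91/2836 = 0.91005677·6.7348378 × 10^-4 = 6.1290847 × 10^-4.
SE(ȳ) = √(6.1290847 × 10^-4) = 0.0248.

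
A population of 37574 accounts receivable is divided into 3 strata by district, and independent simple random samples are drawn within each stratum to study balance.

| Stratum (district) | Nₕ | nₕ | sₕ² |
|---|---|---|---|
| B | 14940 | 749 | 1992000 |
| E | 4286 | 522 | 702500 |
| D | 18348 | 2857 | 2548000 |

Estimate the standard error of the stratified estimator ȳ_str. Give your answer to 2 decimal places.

24.38

Var(ȳ_str) = Σₕ Wₕ²(1 − fₕ)sₕ²/nₕ with Wₕ = Nₕ/N, N = 37574.
B: Wₕ = 0.39761537; term = 0.39761537²·(1 − 0.05013387)·1992000/749 = 399.38914.
E: Wₕ = 0.11406824; term = 0.11406824²·(1 − 0.12179188)·702500/522 = 15.378102.
D: Wₕ = 0.48831639; term = 0.48831639²·(1 − 0.15571179)·2548000/2857 = 179.5488.
Sum = 594.31604.
SE = √(594.31604) = 24.38.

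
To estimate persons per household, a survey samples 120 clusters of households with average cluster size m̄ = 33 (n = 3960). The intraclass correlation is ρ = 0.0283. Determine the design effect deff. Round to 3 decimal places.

1.906

deff = 1 + (33 − 1)·0.0283 = 1 + 0.9056 = 1.9056.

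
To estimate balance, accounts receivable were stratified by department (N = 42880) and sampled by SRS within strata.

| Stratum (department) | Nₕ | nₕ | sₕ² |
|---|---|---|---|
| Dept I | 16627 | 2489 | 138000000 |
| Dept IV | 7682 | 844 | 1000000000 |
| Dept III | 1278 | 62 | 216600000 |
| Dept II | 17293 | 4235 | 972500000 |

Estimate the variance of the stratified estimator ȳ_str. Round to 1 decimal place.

72092.1

Var(ȳ_str) = Σₕ Wₕ²(1 − fₕ)sₕ²/nₕ with Wₕ = Nₕ/N, N = 42880.
Dept I: Wₕ = 0.38775653; term = 0.38775653²·(1 − 0.14969628)·138000000/2489 = 7088.3721.
Dept IV: Wₕ = 0.17915112; term = 0.17915112²·(1 − 0.10986722)·1000000000/844 = 33849.433.
Dept III: Wₕ = 0.02980410; term = 0.02980410²·(1 − 0.04851330)·216600000/62 = 2952.7157.
Dept II: Wₕ = 0.40328825; term = 0.40328825²·(1 − 0.24489678)·972500000/4235 = 28201.593.
Sum = 72092.114.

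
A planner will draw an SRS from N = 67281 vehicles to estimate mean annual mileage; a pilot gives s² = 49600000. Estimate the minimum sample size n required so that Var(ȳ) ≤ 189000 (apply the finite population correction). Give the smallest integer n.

262

Without fpc, n₀ = s²/D = 49600000/189000 = 262.4339.
With fpc, (1 − n/N)·s²/n ≤ D requires n ≥ n₀/(1 + n₀/N) = 262.4339/(1 + 262.4339/67281) = 261.4142.
Rounding up, n = 262.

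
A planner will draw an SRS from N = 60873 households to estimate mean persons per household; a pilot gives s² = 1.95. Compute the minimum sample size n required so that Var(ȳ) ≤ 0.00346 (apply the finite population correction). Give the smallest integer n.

559

Without fpc, n₀ = s²/D = 1.95/0.00346 = 563.5838.
With fpc, (1 − n/N)·s²/n ≤ D requires n ≥ n₀/(1 + n₀/N) = 563.5838/(1 + 563.5838/60873) = 558.4138.
Rounding up, n = 559.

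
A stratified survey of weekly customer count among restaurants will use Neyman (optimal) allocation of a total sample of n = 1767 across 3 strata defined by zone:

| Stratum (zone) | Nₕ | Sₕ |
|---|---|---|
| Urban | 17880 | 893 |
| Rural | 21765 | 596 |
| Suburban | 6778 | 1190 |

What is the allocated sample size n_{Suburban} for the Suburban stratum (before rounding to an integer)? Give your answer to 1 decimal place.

385.1

Neyman allocation: nₕ = n·NₕSₕ / Σⱼ NⱼSⱼ.
Σ NⱼSⱼ = 17880·893 + 21765·596 + 6778·1190 = 3.70046 × 10^7.
n_{Suburban} = 1767·6778·1190 / (3.70046 × 10^7) = 385.1.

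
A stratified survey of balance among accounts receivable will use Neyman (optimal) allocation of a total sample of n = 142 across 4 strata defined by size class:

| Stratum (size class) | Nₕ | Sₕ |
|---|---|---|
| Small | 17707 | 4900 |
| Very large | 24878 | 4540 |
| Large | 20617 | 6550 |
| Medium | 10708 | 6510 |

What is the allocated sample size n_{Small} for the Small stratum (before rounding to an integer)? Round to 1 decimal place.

Neyman allocation: nₕ = n·NₕSₕ / Σⱼ NⱼSⱼ.
Σ NⱼSⱼ = 17707·4900 + 24878·4540 + 20617·6550 + 10708·6510 = 4.0446085 × 10^8.
n_{Small} = 142·17707·4900 / (4.0446085 × 10^8) = 30.5.

30.5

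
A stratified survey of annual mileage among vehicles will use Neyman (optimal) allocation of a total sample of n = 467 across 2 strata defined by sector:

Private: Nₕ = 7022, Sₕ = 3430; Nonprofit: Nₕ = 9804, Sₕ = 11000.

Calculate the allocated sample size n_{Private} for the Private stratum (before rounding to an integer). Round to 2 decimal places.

Neyman allocation: nₕ = n·NₕSₕ / Σⱼ NⱼSⱼ.
Σ NⱼSⱼ = 7022·3430 + 9804·11000 = 1.3192946 × 10^8.
n_{Private} = 467·7022·3430 / (1.3192946 × 10^8) = 85.26.

85.26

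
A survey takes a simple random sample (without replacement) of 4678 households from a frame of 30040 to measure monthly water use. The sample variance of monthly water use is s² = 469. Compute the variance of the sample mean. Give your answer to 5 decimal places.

0.08464

Under SRS without replacement, Var(ȳ) = (1 − f)·s²/n with f = n/N = 4678/30040 = 0.15572570.
Var(ȳ) = (1 − 0.15572570)·469/4678 = 0.84427430·0.10025652 = 0.084644003.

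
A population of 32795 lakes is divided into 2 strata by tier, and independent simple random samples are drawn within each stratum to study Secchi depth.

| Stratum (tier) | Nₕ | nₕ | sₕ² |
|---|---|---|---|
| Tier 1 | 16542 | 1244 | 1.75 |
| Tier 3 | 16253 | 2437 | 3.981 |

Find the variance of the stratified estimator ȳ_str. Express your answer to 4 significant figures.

Var(ȳ_str) = Σₕ Wₕ²(1 − fₕ)sₕ²/nₕ with Wₕ = Nₕ/N, N = 32795.
Tier 1: Wₕ = 0.50440616; term = 0.50440616²·(1 − 0.07520251)·1.75/1244 = 3.3099777 × 10^-4.
Tier 3: Wₕ = 0.49559384; term = 0.49559384²·(1 − 0.14994155)·3.981/2437 = 3.4106507 × 10^-4.
Sum = 6.7206284 × 10^-4.

6.721 × 10^-4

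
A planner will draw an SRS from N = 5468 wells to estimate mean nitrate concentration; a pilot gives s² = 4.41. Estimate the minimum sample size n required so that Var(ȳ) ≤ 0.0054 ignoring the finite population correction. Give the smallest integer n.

Without fpc, n₀ = s²/D = 4.41/0.0054 = 816.6667.
Rounding up, n = 817.

817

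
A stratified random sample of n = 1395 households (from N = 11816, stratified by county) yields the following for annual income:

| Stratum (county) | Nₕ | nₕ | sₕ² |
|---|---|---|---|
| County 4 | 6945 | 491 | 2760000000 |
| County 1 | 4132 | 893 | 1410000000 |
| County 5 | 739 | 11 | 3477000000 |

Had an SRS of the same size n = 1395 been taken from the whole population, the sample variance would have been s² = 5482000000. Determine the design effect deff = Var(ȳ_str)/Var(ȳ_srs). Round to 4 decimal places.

Var(ȳ_str) = Σ Wₕ²(1−fₕ)sₕ²/nₕ with Wₕ = Nₕ/11816:
  County 4: (6945/11816)²·(1−491/6945)·2760000000/491 = 1.8046286 × 10^6
  County 1: (4132/11816)²·(1−893/4132)·1410000000/893 = 151355.41
  County 5: (739/11816)²·(1−11/739)·3477000000/11 = 1.2179988 × 10^6
  → Var(ȳ_str) = 3.1739828 × 10^6.
Var(ȳ_srs) = (1 − 1395/11816)·5482000000/1395 = 3.4658019 × 10^6.
deff = (3.1739828 × 10^6) / (3.4658019 × 10^6) = 0.9158.

0.9158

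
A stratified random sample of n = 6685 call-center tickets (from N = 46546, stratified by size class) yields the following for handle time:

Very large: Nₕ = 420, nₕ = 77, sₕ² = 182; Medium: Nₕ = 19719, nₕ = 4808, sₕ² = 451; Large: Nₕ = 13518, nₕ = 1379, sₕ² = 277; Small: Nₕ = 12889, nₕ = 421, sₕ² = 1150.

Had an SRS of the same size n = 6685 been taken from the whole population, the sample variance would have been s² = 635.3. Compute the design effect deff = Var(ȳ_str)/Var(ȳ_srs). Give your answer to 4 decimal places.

Var(ȳ_str) = Σ Wₕ²(1−fₕ)sₕ²/nₕ with Wₕ = Nₕ/46546:
  Very large: (420/46546)²·(1−77/420)·182/77 = 1.5716627 × 10^-4
  Medium: (19719/46546)²·(1−4808/19719)·451/4808 = 0.012730311
  Large: (13518/46546)²·(1−1379/13518)·277/1379 = 0.015214095
  Small: (12889/46546)²·(1−421/12889)·1150/421 = 0.20261287
  → Var(ȳ_str) = 0.23071444.
Var(ȳ_srs) = (1 − 6685/46546)·635.3/6685 = 0.081384794.
deff = 0.23071444 / 0.081384794 = 2.8349.

2.8349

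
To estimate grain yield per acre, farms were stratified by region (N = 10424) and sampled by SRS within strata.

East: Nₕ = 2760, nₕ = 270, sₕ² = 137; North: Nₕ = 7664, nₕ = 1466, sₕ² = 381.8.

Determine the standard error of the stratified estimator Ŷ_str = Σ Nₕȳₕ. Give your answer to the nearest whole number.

3982

Var(Ŷ_str) = Σₕ Nₕ²(1 − fₕ)sₕ²/nₕ.
East: 2760²·(1 − 270/2760)·137/270 = 3.4871067 × 10^6.
North: 7664²·(1 − 1466/7664)·381.8/1466 = 1.237112 × 10^7.
Sum = 1.5858227 × 10^7.
SE = √(1.5858227 × 10^7) = 3982.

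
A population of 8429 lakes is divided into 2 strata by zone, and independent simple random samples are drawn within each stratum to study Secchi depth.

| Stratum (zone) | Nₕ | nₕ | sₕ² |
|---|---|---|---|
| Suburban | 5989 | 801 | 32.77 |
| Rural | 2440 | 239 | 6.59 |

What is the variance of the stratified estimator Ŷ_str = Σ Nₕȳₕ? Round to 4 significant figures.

1.419 × 10^6

Var(Ŷ_str) = Σₕ Nₕ²(1 − fₕ)sₕ²/nₕ.
Suburban: 5989²·(1 − 801/5989)·32.77/801 = 1.2711541 × 10^6.
Rural: 2440²·(1 − 239/2440)·6.59/239 = 148080.33.
Sum = 1.4192344 × 10^6.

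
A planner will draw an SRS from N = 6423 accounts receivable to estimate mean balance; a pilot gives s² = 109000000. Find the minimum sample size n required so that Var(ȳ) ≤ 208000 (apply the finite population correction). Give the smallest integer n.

485

Without fpc, n₀ = s²/D = 109000000/208000 = 524.0385.
With fpc, (1 − n/N)·s²/n ≤ D requires n ≥ n₀/(1 + n₀/N) = 524.0385/(1 + 524.0385/6423) = 484.5085.
Rounding up, n = 485.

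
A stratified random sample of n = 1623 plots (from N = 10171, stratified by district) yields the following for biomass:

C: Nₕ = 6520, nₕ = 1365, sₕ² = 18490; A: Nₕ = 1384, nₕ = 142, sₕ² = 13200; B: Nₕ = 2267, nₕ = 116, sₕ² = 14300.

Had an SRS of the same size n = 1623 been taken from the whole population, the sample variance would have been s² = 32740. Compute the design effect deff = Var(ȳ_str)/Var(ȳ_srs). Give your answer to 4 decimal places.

Var(ȳ_str) = Σ Wₕ²(1−fₕ)sₕ²/nₕ with Wₕ = Nₕ/10171:
  C: (6520/10171)²·(1−1365/6520)·18490/1365 = 4.4010187
  A: (1384/10171)²·(1−142/1384)·13200/142 = 1.5445998
  B: (2267/10171)²·(1−116/2267)·14300/116 = 5.8108902
  → Var(ȳ_str) = 11.756509.
Var(ȳ_srs) = (1 − 1623/10171)·32740/1623 = 16.953564.
deff = 11.756509 / 16.953564 = 0.6935.

0.6935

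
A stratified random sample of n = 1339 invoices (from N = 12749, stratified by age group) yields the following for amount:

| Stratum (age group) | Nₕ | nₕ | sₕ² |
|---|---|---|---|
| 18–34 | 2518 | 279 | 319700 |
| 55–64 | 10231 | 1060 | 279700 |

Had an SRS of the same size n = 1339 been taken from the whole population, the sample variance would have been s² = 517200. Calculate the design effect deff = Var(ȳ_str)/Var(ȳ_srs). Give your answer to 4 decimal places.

0.5556

Var(ȳ_str) = Σ Wₕ²(1−fₕ)sₕ²/nₕ with Wₕ = Nₕ/12749:
  18–34: (2518/12749)²·(1−279/2518)·319700/279 = 39.746236
  55–64: (10231/12749)²·(1−1060/10231)·279700/1060 = 152.32428
  → Var(ȳ_str) = 192.07052.
Var(ȳ_srs) = (1 − 1339/12749)·517200/1339 = 345.69051.
deff = 192.07052 / 345.69051 = 0.5556.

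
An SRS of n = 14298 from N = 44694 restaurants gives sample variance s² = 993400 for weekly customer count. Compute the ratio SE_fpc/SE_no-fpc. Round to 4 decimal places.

f = n/N = 14298/44694 = 0.31990871.
SE_no-fpc = √(s²/n) = 8.3353613; SE_fpc = √((1−f)s²/n) = 6.8739764.
Ratio = √(1−f) = 0.82467647.

0.8247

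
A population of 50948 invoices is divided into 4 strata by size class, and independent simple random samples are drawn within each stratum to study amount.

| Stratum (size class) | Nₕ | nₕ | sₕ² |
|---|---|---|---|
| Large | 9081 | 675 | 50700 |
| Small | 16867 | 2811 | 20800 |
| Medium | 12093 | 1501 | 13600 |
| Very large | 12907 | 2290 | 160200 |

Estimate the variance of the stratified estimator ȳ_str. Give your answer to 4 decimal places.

Var(ȳ_str) = Σₕ Wₕ²(1 − fₕ)sₕ²/nₕ with Wₕ = Nₕ/N, N = 50948.
Large: Wₕ = 0.17824056; term = 0.17824056²·(1 − 0.07433102)·50700/675 = 2.2088843.
Small: Wₕ = 0.33106304; term = 0.33106304²·(1 − 0.16665679)·20800/2811 = 0.67584609.
Medium: Wₕ = 0.23735966; term = 0.23735966²·(1 − 0.12412139)·13600/1501 = 0.44711162.
Very large: Wₕ = 0.25333674; term = 0.25333674²·(1 − 0.17742310)·160200/2290 = 3.6931749.
Sum = 7.0250169.

7.0250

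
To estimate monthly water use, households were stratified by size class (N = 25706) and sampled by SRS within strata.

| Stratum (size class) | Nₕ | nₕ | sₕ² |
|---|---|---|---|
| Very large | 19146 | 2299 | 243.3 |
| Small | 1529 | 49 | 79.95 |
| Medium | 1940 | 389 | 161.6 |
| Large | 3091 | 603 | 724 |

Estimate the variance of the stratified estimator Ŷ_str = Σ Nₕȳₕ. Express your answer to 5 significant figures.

Var(Ŷ_str) = Σₕ Nₕ²(1 − fₕ)sₕ²/nₕ.
Very large: 19146²·(1 − 2299/19146)·243.3/2299 = 3.4135303 × 10^7.
Small: 1529²·(1 − 49/1529)·79.95/49 = 3.6922542 × 10^6.
Medium: 1940²·(1 − 389/1940)·161.6/389 = 1.2499864 × 10^6.
Large: 3091²·(1 − 603/3091)·724/603 = 9.233591 × 10^6.
Sum = 4.8311135 × 10^7.

4.8311 × 10^7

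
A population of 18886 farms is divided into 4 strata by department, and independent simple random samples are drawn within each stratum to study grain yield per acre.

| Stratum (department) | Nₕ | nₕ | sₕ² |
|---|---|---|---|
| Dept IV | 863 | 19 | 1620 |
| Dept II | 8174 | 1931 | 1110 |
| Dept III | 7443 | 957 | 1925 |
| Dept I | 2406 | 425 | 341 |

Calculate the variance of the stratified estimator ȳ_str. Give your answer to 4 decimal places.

Var(ȳ_str) = Σₕ Wₕ²(1 − fₕ)sₕ²/nₕ with Wₕ = Nₕ/N, N = 18886.
Dept IV: Wₕ = 0.04569522; term = 0.04569522²·(1 − 0.02201622)·1620/19 = 0.1741144.
Dept II: Wₕ = 0.43280737; term = 0.43280737²·(1 − 0.23623685)·1110/1931 = 0.082241061.
Dept III: Wₕ = 0.39410145; term = 0.39410145²·(1 − 0.12857719)·1925/957 = 0.27224743.
Dept I: Wₕ = 0.12739595; term = 0.12739595²·(1 − 0.17664173)·341/425 = 0.010721748.
Sum = 0.53932464.

0.5393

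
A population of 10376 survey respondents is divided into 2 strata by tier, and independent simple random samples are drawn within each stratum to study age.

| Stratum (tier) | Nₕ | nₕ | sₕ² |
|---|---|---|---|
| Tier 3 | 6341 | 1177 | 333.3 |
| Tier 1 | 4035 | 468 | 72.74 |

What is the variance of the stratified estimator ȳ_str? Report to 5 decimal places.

0.10691

Var(ȳ_str) = Σₕ Wₕ²(1 − fₕ)sₕ²/nₕ with Wₕ = Nₕ/N, N = 10376.
Tier 3: Wₕ = 0.61112182; term = 0.61112182²·(1 − 0.18561741)·333.3/1177 = 0.086127712.
Tier 1: Wₕ = 0.38887818; term = 0.38887818²·(1 − 0.11598513)·72.74/468 = 0.020778499.
Sum = 0.10690621.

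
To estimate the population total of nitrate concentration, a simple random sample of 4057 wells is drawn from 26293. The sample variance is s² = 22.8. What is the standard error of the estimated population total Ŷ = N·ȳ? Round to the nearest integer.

Var(Ŷ) = N²·Var(ȳ) = N²·(1 − n/N)·s²/n.
f = 4057/26293 = 0.15429962; Var(ȳ) = 0.84570038·22.8/4057 = 0.0047527652.
Var(Ŷ) = 26293² · 0.0047527652 = 3.2856904 × 10^6.
SE(Ŷ) = √(3.2856904 × 10^6) = 1813.

1813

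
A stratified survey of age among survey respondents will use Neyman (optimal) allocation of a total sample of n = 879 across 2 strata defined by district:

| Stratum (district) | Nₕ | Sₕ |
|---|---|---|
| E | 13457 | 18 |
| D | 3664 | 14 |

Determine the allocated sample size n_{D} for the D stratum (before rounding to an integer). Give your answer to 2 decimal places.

Neyman allocation: nₕ = n·NₕSₕ / Σⱼ NⱼSⱼ.
Σ NⱼSⱼ = 13457·18 + 3664·14 = 293522.
n_{D} = 879·3664·14 / 293522 = 153.61.

153.61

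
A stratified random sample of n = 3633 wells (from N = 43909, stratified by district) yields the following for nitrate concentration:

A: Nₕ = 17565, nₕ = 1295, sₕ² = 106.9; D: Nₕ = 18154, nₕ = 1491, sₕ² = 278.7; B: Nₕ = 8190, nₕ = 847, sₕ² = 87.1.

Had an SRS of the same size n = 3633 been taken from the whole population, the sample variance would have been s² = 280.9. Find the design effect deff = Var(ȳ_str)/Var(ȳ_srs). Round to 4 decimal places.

0.6313

Var(ȳ_str) = Σ Wₕ²(1−fₕ)sₕ²/nₕ with Wₕ = Nₕ/43909:
  A: (17565/43909)²·(1−1295/17565)·106.9/1295 = 0.012235918
  D: (18154/43909)²·(1−1491/18154)·278.7/1491 = 0.029327683
  B: (8190/43909)²·(1−847/8190)·87.1/847 = 0.003207636
  → Var(ȳ_str) = 0.044771237.
Var(ȳ_srs) = (1 − 3633/43909)·280.9/3633 = 0.070921698.
deff = 0.044771237 / 0.070921698 = 0.6313.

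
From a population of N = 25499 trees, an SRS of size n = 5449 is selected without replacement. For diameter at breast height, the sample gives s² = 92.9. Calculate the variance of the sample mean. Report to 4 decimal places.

Under SRS without replacement, Var(ȳ) = (1 − f)·s²/n with f = n/N = 5449/25499 = 0.21369465.
Var(ȳ) = (1 − 0.21369465)·92.9/5449 = 0.78630535·0.017049 = 0.01340572.

0.0134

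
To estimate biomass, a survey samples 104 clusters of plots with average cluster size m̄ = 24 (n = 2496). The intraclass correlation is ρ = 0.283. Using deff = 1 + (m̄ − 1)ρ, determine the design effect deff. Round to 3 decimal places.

deff = 1 + (24 − 1)·0.283 = 1 + 6.509 = 7.509.

7.509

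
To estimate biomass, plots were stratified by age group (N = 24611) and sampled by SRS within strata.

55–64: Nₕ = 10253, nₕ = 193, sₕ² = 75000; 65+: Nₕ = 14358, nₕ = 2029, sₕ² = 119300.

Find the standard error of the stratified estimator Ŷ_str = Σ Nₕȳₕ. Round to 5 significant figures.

224700

Var(Ŷ_str) = Σₕ Nₕ²(1 − fₕ)sₕ²/nₕ.
55–64: 10253²·(1 − 193/10253)·75000/193 = 4.0082324 × 10^10.
65+: 14358²·(1 − 2029/14358)·119300/2029 = 1.040831 × 10^10.
Sum = 5.0490634 × 10^10.
SE = √(5.0490634 × 10^10) = 224700.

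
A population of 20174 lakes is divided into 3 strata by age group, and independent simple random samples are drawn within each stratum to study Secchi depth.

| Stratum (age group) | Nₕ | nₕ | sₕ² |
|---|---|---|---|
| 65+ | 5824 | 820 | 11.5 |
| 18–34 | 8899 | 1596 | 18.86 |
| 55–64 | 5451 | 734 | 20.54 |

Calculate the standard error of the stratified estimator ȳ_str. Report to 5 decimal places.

Var(ȳ_str) = Σₕ Wₕ²(1 − fₕ)sₕ²/nₕ with Wₕ = Nₕ/N, N = 20174.
65+: Wₕ = 0.28868841; term = 0.28868841²·(1 − 0.14079670)·11.5/820 = 0.0010042426.
18–34: Wₕ = 0.44111232; term = 0.44111232²·(1 − 0.17934599)·18.86/1596 = 0.0018869799.
55–64: Wₕ = 0.27019927; term = 0.27019927²·(1 − 0.13465419)·20.54/734 = 0.0017679192.
Sum = 0.0046591417.
SE = √(0.0046591417) = 0.06826.

0.06826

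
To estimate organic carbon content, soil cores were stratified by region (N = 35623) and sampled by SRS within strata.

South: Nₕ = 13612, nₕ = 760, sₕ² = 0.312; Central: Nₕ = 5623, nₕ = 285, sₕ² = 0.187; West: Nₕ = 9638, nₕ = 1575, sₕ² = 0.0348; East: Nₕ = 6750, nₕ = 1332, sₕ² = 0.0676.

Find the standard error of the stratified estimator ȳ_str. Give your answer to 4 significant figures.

0.008656

Var(ȳ_str) = Σₕ Wₕ²(1 − fₕ)sₕ²/nₕ with Wₕ = Nₕ/N, N = 35623.
South: Wₕ = 0.38211268; term = 0.38211268²·(1 − 0.05583309)·0.312/760 = 5.6594298 × 10^-5.
Central: Wₕ = 0.15784746; term = 0.15784746²·(1 − 0.05068469)·0.187/285 = 1.5519668 × 10^-5.
West: Wₕ = 0.27055554; term = 0.27055554²·(1 − 0.16341565)·0.0348/1575 = 1.3530732 × 10^-6.
East: Wₕ = 0.18948432; term = 0.18948432²·(1 − 0.19733333)·0.0676/1332 = 1.4625956 × 10^-6.
Sum = 7.4929635 × 10^-5.
SE = √(7.4929635 × 10^-5) = 0.008656.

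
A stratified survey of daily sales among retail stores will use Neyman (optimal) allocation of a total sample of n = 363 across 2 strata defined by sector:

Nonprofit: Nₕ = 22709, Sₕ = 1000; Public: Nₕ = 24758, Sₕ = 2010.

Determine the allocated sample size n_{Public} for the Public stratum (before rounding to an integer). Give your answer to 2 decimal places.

249.26

Neyman allocation: nₕ = n·NₕSₕ / Σⱼ NⱼSⱼ.
Σ NⱼSⱼ = 22709·1000 + 24758·2010 = 7.247258 × 10^7.
n_{Public} = 363·24758·2010 / (7.247258 × 10^7) = 249.26.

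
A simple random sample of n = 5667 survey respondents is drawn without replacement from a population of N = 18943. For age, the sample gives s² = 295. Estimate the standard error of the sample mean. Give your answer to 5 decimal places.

0.19100

Under SRS without replacement, Var(ȳ) = (1 − f)·s²/n with f = n/N = 5667/18943 = 0.29916064.
Var(ȳ) = (1 − 0.29916064)·295/5667 = 0.70083936·0.052055761 = 0.036482727.
SE(ȳ) = √(0.036482727) = 0.19100.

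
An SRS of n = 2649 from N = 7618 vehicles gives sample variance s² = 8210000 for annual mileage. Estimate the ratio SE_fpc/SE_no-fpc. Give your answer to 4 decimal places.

0.8076

f = n/N = 2649/7618 = 0.34772906.
SE_no-fpc = √(s²/n) = 55.671202; SE_fpc = √((1−f)s²/n) = 44.961896.
Ratio = √(1−f) = 0.80763292.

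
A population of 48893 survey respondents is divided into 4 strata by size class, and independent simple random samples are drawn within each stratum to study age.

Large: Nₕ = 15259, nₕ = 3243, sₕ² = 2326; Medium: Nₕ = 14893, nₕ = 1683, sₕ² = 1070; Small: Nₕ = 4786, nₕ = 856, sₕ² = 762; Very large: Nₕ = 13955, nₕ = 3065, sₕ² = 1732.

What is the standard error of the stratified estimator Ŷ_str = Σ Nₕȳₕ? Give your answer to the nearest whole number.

Var(Ŷ_str) = Σₕ Nₕ²(1 − fₕ)sₕ²/nₕ.
Large: 15259²·(1 − 3243/15259)·2326/3243 = 1.3150696 × 10^8.
Medium: 14893²·(1 − 1683/14893)·1070/1683 = 1.2507908 × 10^8.
Small: 4786²·(1 − 856/4786)·762/856 = 1.6743508 × 10^7.
Very large: 13955²·(1 − 3065/13955)·1732/3065 = 8.5876657 × 10^7.
Sum = 3.5920621 × 10^8.
SE = √(3.5920621 × 10^8) = 18953.

18953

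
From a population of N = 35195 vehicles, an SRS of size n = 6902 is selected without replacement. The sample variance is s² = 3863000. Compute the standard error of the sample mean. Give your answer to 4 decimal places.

21.2116

Under SRS without replacement, Var(ȳ) = (1 − f)·s²/n with f = n/N = 6902/35195 = 0.19610740.
Var(ȳ) = (1 − 0.19610740)·3863000/6902 = 0.80389260·559.69284 = 449.93293.
SE(ȳ) = √(449.93293) = 21.2116.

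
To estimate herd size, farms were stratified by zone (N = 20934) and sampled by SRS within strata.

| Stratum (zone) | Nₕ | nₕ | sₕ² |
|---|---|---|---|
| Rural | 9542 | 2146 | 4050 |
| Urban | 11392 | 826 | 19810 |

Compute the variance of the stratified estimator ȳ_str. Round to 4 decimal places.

Var(ȳ_str) = Σₕ Wₕ²(1 − fₕ)sₕ²/nₕ with Wₕ = Nₕ/N, N = 20934.
Rural: Wₕ = 0.45581351; term = 0.45581351²·(1 − 0.22490044)·4050/2146 = 0.30391853.
Urban: Wₕ = 0.54418649; term = 0.54418649²·(1 − 0.07250702)·19810/826 = 6.5873475.
Sum = 6.891266.

6.8913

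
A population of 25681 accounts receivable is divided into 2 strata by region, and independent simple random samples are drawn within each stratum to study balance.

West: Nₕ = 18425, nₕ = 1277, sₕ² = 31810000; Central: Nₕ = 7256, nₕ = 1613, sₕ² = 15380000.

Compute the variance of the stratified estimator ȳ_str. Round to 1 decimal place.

12525.5

Var(ȳ_str) = Σₕ Wₕ²(1 − fₕ)sₕ²/nₕ with Wₕ = Nₕ/N, N = 25681.
West: Wₕ = 0.71745649; term = 0.71745649²·(1 − 0.06930801)·31810000/1277 = 11933.556.
Central: Wₕ = 0.28254351; term = 0.28254351²·(1 − 0.22229879)·15380000/1613 = 591.97781.
Sum = 12525.534.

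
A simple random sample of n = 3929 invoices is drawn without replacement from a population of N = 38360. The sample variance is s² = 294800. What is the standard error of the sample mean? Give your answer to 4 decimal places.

Under SRS without replacement, Var(ȳ) = (1 − f)·s²/n with f = n/N = 3929/38360 = 0.10242440.
Var(ȳ) = (1 − 0.10242440)·294800/3929 = 0.89757560·75.031815 = 67.346726.
SE(ȳ) = √(67.346726) = 8.2065.

8.2065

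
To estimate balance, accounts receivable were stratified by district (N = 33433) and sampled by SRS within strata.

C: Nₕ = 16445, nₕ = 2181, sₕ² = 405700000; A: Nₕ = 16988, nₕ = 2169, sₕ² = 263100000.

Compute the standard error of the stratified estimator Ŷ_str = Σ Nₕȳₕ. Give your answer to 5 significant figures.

8.6122 × 10^6

Var(Ŷ_str) = Σₕ Nₕ²(1 − fₕ)sₕ²/nₕ.
C: 16445²·(1 − 2181/16445)·405700000/2181 = 4.3633952 × 10^13.
A: 16988²·(1 − 2169/16988)·263100000/2169 = 3.0536724 × 10^13.
Sum = 7.4170676 × 10^13.
SE = √(7.4170676 × 10^13) = 8.6122 × 10^6.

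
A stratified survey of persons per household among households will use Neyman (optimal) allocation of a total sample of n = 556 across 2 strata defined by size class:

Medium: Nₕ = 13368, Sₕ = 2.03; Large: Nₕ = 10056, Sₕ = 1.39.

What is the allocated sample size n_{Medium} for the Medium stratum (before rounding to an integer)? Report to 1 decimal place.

367.0

Neyman allocation: nₕ = n·NₕSₕ / Σⱼ NⱼSⱼ.
Σ NⱼSⱼ = 13368·2.03 + 10056·1.39 = 41114.88.
n_{Medium} = 556·13368·2.03 / 41114.88 = 367.0.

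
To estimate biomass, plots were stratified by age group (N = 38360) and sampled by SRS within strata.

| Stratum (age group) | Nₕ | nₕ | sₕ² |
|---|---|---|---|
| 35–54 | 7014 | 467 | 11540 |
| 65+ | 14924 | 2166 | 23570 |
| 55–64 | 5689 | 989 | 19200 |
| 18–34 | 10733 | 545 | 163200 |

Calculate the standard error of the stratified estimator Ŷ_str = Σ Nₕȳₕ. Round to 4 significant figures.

Var(Ŷ_str) = Σₕ Nₕ²(1 − fₕ)sₕ²/nₕ.
35–54: 7014²·(1 − 467/7014)·11540/467 = 1.1347417 × 10^9.
65+: 14924²·(1 − 2166/14924)·23570/2166 = 2.0719008 × 10^9.
55–64: 5689²·(1 − 989/5689)·19200/989 = 5.190853 × 10^8.
18–34: 10733²·(1 − 545/10733)·163200/545 = 3.274415 × 10^10.
Sum = 3.6469878 × 10^10.
SE = √(3.6469878 × 10^10) = 191000.

191000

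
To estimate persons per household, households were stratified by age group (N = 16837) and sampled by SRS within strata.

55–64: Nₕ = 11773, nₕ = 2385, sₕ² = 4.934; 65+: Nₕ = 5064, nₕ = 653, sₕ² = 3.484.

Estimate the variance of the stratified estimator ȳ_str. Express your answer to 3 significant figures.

Var(ȳ_str) = Σₕ Wₕ²(1 − fₕ)sₕ²/nₕ with Wₕ = Nₕ/N, N = 16837.
55–64: Wₕ = 0.69923383; term = 0.69923383²·(1 − 0.20258218)·4.934/2385 = 8.0656907 × 10^-4.
65+: Wₕ = 0.30076617; term = 0.30076617²·(1 − 0.12894945)·3.484/653 = 4.2040347 × 10^-4.
Sum = 0.0012269725.

0.00123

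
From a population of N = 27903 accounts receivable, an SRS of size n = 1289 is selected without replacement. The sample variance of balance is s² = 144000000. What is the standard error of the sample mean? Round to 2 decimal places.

Under SRS without replacement, Var(ȳ) = (1 − f)·s²/n with f = n/N = 1289/27903 = 0.04619575.
Var(ȳ) = (1 − 0.04619575)·144000000/1289 = 0.95380425·111714.51 = 106553.77.
SE(ȳ) = √(106553.77) = 326.43.

326.43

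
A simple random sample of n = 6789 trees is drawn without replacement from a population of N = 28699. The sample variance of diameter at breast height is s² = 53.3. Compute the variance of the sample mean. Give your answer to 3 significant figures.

0.00599

Under SRS without replacement, Var(ȳ) = (1 − f)·s²/n with f = n/N = 6789/28699 = 0.23655877.
Var(ȳ) = (1 − 0.23655877)·53.3/6789 = 0.76344123·0.0078509353 = 0.0059937278.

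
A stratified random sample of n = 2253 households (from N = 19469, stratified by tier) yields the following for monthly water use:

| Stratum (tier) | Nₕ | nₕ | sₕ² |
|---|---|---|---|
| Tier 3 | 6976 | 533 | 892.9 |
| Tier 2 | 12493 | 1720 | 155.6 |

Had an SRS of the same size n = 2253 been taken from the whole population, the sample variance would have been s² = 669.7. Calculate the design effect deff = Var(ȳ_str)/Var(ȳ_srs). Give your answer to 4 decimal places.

0.8780

Var(ȳ_str) = Σ Wₕ²(1−fₕ)sₕ²/nₕ with Wₕ = Nₕ/19469:
  Tier 3: (6976/19469)²·(1−533/6976)·892.9/533 = 0.19864742
  Tier 2: (12493/19469)²·(1−1720/12493)·155.6/1720 = 0.032121606
  → Var(ȳ_str) = 0.23076903.
Var(ȳ_srs) = (1 − 2253/19469)·669.7/2253 = 0.26284984.
deff = 0.23076903 / 0.26284984 = 0.8780.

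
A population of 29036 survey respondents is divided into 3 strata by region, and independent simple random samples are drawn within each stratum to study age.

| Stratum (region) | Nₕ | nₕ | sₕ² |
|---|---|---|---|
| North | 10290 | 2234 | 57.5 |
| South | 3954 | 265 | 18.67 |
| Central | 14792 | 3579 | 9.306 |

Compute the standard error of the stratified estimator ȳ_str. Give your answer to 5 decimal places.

Var(ȳ_str) = Σₕ Wₕ²(1 − fₕ)sₕ²/nₕ with Wₕ = Nₕ/N, N = 29036.
North: Wₕ = 0.35438766; term = 0.35438766²·(1 − 0.21710398)·57.5/2234 = 0.0025307307.
South: Wₕ = 0.13617578; term = 0.13617578²·(1 − 0.06702074)·18.67/265 = 0.0012189059.
Central: Wₕ = 0.50943656; term = 0.50943656²·(1 − 0.24195511)·9.306/3579 = 5.1153634 × 10^-4.
Sum = 0.0042611729.
SE = √(0.0042611729) = 0.06528.

0.06528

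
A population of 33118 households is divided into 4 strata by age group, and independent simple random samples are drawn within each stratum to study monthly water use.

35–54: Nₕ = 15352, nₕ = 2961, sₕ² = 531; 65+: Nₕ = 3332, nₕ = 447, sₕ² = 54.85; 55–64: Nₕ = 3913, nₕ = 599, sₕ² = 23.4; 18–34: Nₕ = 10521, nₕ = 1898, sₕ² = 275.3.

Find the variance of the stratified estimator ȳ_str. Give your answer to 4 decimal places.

0.0446

Var(ȳ_str) = Σₕ Wₕ²(1 − fₕ)sₕ²/nₕ with Wₕ = Nₕ/N, N = 33118.
35–54: Wₕ = 0.46355456; term = 0.46355456²·(1 − 0.19287389)·531/2961 = 0.031102781.
65+: Wₕ = 0.10060994; term = 0.10060994²·(1 − 0.13415366)·54.85/447 = 0.0010754537.
55–64: Wₕ = 0.11815327; term = 0.11815327²·(1 − 0.15307948)·23.4/599 = 4.6187365 × 10^-4.
18–34: Wₕ = 0.31768223; term = 0.31768223²·(1 − 0.18040110)·275.3/1898 = 0.011997678.
Sum = 0.044637786.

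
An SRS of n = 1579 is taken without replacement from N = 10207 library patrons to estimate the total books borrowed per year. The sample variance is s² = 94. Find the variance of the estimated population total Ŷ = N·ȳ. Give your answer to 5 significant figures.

5.2427 × 10^6

Var(Ŷ) = N²·Var(ȳ) = N²·(1 − n/N)·s²/n.
f = 1579/10207 = 0.15469776; Var(ȳ) = 0.84530224·94/1579 = 0.050321983.
Var(Ŷ) = 10207² · 0.050321983 = 5.2426876 × 10^6.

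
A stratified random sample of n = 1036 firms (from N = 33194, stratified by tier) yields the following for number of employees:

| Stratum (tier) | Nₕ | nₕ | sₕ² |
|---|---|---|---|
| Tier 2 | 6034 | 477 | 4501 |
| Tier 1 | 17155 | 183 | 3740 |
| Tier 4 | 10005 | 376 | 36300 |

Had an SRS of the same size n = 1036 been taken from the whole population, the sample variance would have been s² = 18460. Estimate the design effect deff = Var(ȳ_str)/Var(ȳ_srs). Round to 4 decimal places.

0.8185

Var(ȳ_str) = Σ Wₕ²(1−fₕ)sₕ²/nₕ with Wₕ = Nₕ/33194:
  Tier 2: (6034/33194)²·(1−477/6034)·4501/477 = 0.28715551
  Tier 1: (17155/33194)²·(1−183/17155)·3740/183 = 5.4003894
  Tier 4: (10005/33194)²·(1−376/10005)·36300/376 = 8.4410774
  → Var(ȳ_str) = 14.128622.
Var(ȳ_srs) = (1 − 1036/33194)·18460/1036 = 17.262408.
deff = 14.128622 / 17.262408 = 0.8185.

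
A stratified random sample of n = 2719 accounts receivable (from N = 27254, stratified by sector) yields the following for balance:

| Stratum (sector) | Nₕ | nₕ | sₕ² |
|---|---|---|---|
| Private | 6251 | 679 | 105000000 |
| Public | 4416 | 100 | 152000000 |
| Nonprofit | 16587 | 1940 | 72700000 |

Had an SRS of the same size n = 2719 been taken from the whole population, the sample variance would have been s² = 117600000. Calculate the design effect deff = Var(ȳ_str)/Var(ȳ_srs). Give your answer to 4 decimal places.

Var(ȳ_str) = Σ Wₕ²(1−fₕ)sₕ²/nₕ with Wₕ = Nₕ/27254:
  Private: (6251/27254)²·(1−679/6251)·105000000/679 = 7251.3627
  Public: (4416/27254)²·(1−100/4416)·152000000/100 = 39002.602
  Nonprofit: (16587/27254)²·(1−1940/16587)·72700000/1940 = 12257.128
  → Var(ȳ_str) = 58511.093.
Var(ȳ_srs) = (1 − 2719/27254)·117600000/2719 = 38936.232.
deff = 58511.093 / 38936.232 = 1.5027.

1.5027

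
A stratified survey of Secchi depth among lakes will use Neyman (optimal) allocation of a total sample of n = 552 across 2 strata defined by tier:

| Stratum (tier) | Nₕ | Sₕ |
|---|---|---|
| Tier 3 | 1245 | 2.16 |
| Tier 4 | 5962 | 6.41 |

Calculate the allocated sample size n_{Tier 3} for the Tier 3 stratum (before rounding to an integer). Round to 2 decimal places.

Neyman allocation: nₕ = n·NₕSₕ / Σⱼ NⱼSⱼ.
Σ NⱼSⱼ = 1245·2.16 + 5962·6.41 = 40905.62.
n_{Tier 3} = 552·1245·2.16 / 40905.62 = 36.29.

36.29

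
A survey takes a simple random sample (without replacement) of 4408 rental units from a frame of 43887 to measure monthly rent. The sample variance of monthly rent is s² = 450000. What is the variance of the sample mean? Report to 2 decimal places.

91.83

Under SRS without replacement, Var(ȳ) = (1 − f)·s²/n with f = n/N = 4408/43887 = 0.10043977.
Var(ȳ) = (1 − 0.10043977)·450000/4408 = 0.89956023·102.08711 = 91.833508.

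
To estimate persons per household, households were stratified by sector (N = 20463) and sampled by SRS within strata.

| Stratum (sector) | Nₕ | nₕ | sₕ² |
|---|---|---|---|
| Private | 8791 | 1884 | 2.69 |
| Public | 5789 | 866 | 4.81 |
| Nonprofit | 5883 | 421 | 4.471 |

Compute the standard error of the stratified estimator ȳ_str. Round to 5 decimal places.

Var(ȳ_str) = Σₕ Wₕ²(1 − fₕ)sₕ²/nₕ with Wₕ = Nₕ/N, N = 20463.
Private: Wₕ = 0.42960465; term = 0.42960465²·(1 − 0.21431009)·2.69/1884 = 2.0704298 × 10^-4.
Public: Wₕ = 0.28290085; term = 0.28290085²·(1 − 0.14959406)·4.81/866 = 3.7802625 × 10^-4.
Nonprofit: Wₕ = 0.28749450; term = 0.28749450²·(1 − 0.07156213)·4.471/421 = 8.1495665 × 10^-4.
Sum = 0.0014000259.
SE = √(0.0014000259) = 0.03742.

0.03742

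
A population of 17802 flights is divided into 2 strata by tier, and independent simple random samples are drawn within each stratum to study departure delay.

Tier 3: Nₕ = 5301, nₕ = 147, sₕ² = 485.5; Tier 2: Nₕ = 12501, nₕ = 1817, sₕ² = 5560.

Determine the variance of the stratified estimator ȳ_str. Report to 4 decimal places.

1.5743

Var(ȳ_str) = Σₕ Wₕ²(1 − fₕ)sₕ²/nₕ with Wₕ = Nₕ/N, N = 17802.
Tier 3: Wₕ = 0.29777553; term = 0.29777553²·(1 − 0.02773062)·485.5/147 = 0.28473216.
Tier 2: Wₕ = 0.70222447; term = 0.70222447²·(1 − 0.14534837)·5560/1817 = 1.2896175.
Sum = 1.5743497.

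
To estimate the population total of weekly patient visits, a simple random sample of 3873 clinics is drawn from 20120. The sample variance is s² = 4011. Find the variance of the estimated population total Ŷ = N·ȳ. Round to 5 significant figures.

Var(Ŷ) = N²·Var(ȳ) = N²·(1 − n/N)·s²/n.
f = 3873/20120 = 0.19249503; Var(ȳ) = 0.80750497·4011/3873 = 0.83627742.
Var(Ŷ) = 20120² · 0.83627742 = 3.3853714 × 10^8.

3.3854 × 10^8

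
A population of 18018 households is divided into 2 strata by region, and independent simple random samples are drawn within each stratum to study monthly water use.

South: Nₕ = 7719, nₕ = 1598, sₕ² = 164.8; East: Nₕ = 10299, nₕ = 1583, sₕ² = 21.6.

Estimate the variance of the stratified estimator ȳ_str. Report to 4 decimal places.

0.0188

Var(ȳ_str) = Σₕ Wₕ²(1 − fₕ)sₕ²/nₕ with Wₕ = Nₕ/N, N = 18018.
South: Wₕ = 0.42840493; term = 0.42840493²·(1 − 0.20702163)·164.8/1598 = 0.015008963.
East: Wₕ = 0.57159507; term = 0.57159507²·(1 − 0.15370424)·21.6/1583 = 0.003772871.
Sum = 0.018781834.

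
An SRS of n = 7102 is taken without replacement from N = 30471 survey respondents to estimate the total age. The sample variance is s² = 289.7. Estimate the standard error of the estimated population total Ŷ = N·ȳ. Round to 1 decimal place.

Var(Ŷ) = N²·Var(ȳ) = N²·(1 − n/N)·s²/n.
f = 7102/30471 = 0.23307407; Var(ȳ) = 0.76692593·289.7/7102 = 0.031283926.
Var(Ŷ) = 30471² · 0.031283926 = 2.9046557 × 10^7.
SE(Ŷ) = √(2.9046557 × 10^7) = 5389.5.

5389.5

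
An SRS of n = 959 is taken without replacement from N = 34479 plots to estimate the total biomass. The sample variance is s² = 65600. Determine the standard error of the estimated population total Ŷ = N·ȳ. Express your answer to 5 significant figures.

281170

Var(Ŷ) = N²·Var(ȳ) = N²·(1 − n/N)·s²/n.
f = 959/34479 = 0.02781403; Var(ȳ) = 0.97218597·65600/959 = 66.501981.
Var(Ŷ) = 34479² · 66.501981 = 7.9057651 × 10^10.
SE(Ŷ) = √(7.9057651 × 10^10) = 281170.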